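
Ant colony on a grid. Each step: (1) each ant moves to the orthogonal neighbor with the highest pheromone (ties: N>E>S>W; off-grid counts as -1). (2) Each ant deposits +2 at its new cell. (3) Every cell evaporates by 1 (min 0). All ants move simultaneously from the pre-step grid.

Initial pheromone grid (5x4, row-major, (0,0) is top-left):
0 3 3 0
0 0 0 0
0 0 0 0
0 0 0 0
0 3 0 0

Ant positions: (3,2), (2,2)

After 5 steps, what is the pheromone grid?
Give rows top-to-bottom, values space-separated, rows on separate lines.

After step 1: ants at (2,2),(1,2)
  0 2 2 0
  0 0 1 0
  0 0 1 0
  0 0 0 0
  0 2 0 0
After step 2: ants at (1,2),(0,2)
  0 1 3 0
  0 0 2 0
  0 0 0 0
  0 0 0 0
  0 1 0 0
After step 3: ants at (0,2),(1,2)
  0 0 4 0
  0 0 3 0
  0 0 0 0
  0 0 0 0
  0 0 0 0
After step 4: ants at (1,2),(0,2)
  0 0 5 0
  0 0 4 0
  0 0 0 0
  0 0 0 0
  0 0 0 0
After step 5: ants at (0,2),(1,2)
  0 0 6 0
  0 0 5 0
  0 0 0 0
  0 0 0 0
  0 0 0 0

0 0 6 0
0 0 5 0
0 0 0 0
0 0 0 0
0 0 0 0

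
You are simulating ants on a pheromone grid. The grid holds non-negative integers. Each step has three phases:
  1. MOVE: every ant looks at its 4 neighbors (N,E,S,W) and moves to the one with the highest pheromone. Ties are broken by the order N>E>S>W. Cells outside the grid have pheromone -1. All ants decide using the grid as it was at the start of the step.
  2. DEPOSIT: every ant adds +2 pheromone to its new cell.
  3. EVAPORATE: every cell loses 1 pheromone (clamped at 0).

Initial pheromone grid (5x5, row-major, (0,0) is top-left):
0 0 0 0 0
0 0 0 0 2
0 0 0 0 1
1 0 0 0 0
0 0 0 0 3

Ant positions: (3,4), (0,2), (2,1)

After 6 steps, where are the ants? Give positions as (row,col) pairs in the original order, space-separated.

Step 1: ant0:(3,4)->S->(4,4) | ant1:(0,2)->E->(0,3) | ant2:(2,1)->N->(1,1)
  grid max=4 at (4,4)
Step 2: ant0:(4,4)->N->(3,4) | ant1:(0,3)->E->(0,4) | ant2:(1,1)->N->(0,1)
  grid max=3 at (4,4)
Step 3: ant0:(3,4)->S->(4,4) | ant1:(0,4)->S->(1,4) | ant2:(0,1)->E->(0,2)
  grid max=4 at (4,4)
Step 4: ant0:(4,4)->N->(3,4) | ant1:(1,4)->N->(0,4) | ant2:(0,2)->E->(0,3)
  grid max=3 at (4,4)
Step 5: ant0:(3,4)->S->(4,4) | ant1:(0,4)->W->(0,3) | ant2:(0,3)->E->(0,4)
  grid max=4 at (4,4)
Step 6: ant0:(4,4)->N->(3,4) | ant1:(0,3)->E->(0,4) | ant2:(0,4)->W->(0,3)
  grid max=3 at (0,3)

(3,4) (0,4) (0,3)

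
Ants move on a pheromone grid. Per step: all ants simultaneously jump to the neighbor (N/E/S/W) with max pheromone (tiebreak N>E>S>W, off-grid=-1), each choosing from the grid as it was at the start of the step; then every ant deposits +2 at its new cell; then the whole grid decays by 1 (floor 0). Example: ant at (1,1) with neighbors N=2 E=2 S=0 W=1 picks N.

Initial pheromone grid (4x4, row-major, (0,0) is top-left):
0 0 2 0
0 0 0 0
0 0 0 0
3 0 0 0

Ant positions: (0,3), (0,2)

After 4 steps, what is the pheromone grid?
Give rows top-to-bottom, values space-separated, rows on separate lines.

After step 1: ants at (0,2),(0,3)
  0 0 3 1
  0 0 0 0
  0 0 0 0
  2 0 0 0
After step 2: ants at (0,3),(0,2)
  0 0 4 2
  0 0 0 0
  0 0 0 0
  1 0 0 0
After step 3: ants at (0,2),(0,3)
  0 0 5 3
  0 0 0 0
  0 0 0 0
  0 0 0 0
After step 4: ants at (0,3),(0,2)
  0 0 6 4
  0 0 0 0
  0 0 0 0
  0 0 0 0

0 0 6 4
0 0 0 0
0 0 0 0
0 0 0 0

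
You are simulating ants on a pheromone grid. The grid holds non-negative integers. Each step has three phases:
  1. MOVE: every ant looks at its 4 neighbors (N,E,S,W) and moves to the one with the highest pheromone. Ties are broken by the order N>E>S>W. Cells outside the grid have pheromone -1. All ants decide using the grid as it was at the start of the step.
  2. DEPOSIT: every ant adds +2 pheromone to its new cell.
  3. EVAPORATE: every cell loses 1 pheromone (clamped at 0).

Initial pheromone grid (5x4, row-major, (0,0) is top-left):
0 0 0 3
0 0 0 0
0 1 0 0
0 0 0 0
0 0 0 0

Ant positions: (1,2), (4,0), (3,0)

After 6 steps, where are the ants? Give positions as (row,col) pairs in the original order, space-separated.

Step 1: ant0:(1,2)->N->(0,2) | ant1:(4,0)->N->(3,0) | ant2:(3,0)->N->(2,0)
  grid max=2 at (0,3)
Step 2: ant0:(0,2)->E->(0,3) | ant1:(3,0)->N->(2,0) | ant2:(2,0)->S->(3,0)
  grid max=3 at (0,3)
Step 3: ant0:(0,3)->S->(1,3) | ant1:(2,0)->S->(3,0) | ant2:(3,0)->N->(2,0)
  grid max=3 at (2,0)
Step 4: ant0:(1,3)->N->(0,3) | ant1:(3,0)->N->(2,0) | ant2:(2,0)->S->(3,0)
  grid max=4 at (2,0)
Step 5: ant0:(0,3)->S->(1,3) | ant1:(2,0)->S->(3,0) | ant2:(3,0)->N->(2,0)
  grid max=5 at (2,0)
Step 6: ant0:(1,3)->N->(0,3) | ant1:(3,0)->N->(2,0) | ant2:(2,0)->S->(3,0)
  grid max=6 at (2,0)

(0,3) (2,0) (3,0)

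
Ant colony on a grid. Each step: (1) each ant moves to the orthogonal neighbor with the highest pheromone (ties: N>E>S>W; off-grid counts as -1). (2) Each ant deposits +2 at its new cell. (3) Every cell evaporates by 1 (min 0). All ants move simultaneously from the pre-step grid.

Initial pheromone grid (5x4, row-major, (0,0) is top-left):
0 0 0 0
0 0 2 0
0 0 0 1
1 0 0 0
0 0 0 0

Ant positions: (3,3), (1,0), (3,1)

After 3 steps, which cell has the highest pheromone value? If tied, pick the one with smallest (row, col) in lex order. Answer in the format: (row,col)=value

Answer: (2,3)=2

Derivation:
Step 1: ant0:(3,3)->N->(2,3) | ant1:(1,0)->N->(0,0) | ant2:(3,1)->W->(3,0)
  grid max=2 at (2,3)
Step 2: ant0:(2,3)->N->(1,3) | ant1:(0,0)->E->(0,1) | ant2:(3,0)->N->(2,0)
  grid max=1 at (0,1)
Step 3: ant0:(1,3)->S->(2,3) | ant1:(0,1)->E->(0,2) | ant2:(2,0)->S->(3,0)
  grid max=2 at (2,3)
Final grid:
  0 0 1 0
  0 0 0 0
  0 0 0 2
  2 0 0 0
  0 0 0 0
Max pheromone 2 at (2,3)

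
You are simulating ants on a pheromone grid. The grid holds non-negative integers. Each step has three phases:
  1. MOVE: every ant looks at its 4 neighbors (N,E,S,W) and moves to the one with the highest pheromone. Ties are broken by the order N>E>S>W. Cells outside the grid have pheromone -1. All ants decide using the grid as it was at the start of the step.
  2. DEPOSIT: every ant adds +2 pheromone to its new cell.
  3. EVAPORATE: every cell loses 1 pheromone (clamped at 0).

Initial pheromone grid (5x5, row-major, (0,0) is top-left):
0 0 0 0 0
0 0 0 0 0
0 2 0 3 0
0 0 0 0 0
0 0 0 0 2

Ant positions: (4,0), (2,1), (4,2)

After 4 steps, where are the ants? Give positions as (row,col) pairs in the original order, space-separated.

Step 1: ant0:(4,0)->N->(3,0) | ant1:(2,1)->N->(1,1) | ant2:(4,2)->N->(3,2)
  grid max=2 at (2,3)
Step 2: ant0:(3,0)->N->(2,0) | ant1:(1,1)->S->(2,1) | ant2:(3,2)->N->(2,2)
  grid max=2 at (2,1)
Step 3: ant0:(2,0)->E->(2,1) | ant1:(2,1)->E->(2,2) | ant2:(2,2)->W->(2,1)
  grid max=5 at (2,1)
Step 4: ant0:(2,1)->E->(2,2) | ant1:(2,2)->W->(2,1) | ant2:(2,1)->E->(2,2)
  grid max=6 at (2,1)

(2,2) (2,1) (2,2)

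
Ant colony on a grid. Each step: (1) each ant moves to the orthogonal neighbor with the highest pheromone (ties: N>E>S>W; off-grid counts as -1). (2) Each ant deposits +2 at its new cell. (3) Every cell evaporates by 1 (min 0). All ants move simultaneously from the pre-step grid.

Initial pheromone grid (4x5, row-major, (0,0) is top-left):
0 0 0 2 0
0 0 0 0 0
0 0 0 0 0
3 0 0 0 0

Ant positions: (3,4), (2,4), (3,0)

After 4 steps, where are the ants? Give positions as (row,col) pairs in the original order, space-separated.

Step 1: ant0:(3,4)->N->(2,4) | ant1:(2,4)->N->(1,4) | ant2:(3,0)->N->(2,0)
  grid max=2 at (3,0)
Step 2: ant0:(2,4)->N->(1,4) | ant1:(1,4)->S->(2,4) | ant2:(2,0)->S->(3,0)
  grid max=3 at (3,0)
Step 3: ant0:(1,4)->S->(2,4) | ant1:(2,4)->N->(1,4) | ant2:(3,0)->N->(2,0)
  grid max=3 at (1,4)
Step 4: ant0:(2,4)->N->(1,4) | ant1:(1,4)->S->(2,4) | ant2:(2,0)->S->(3,0)
  grid max=4 at (1,4)

(1,4) (2,4) (3,0)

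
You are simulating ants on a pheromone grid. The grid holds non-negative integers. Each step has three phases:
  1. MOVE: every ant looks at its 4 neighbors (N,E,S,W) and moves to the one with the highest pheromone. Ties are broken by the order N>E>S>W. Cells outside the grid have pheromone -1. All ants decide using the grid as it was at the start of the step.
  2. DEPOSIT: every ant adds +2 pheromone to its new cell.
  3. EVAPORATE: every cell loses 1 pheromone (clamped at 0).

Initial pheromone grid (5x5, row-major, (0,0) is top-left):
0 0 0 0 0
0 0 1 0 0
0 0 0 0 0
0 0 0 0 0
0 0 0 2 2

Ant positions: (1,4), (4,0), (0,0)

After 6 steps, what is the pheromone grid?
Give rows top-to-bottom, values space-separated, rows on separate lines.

After step 1: ants at (0,4),(3,0),(0,1)
  0 1 0 0 1
  0 0 0 0 0
  0 0 0 0 0
  1 0 0 0 0
  0 0 0 1 1
After step 2: ants at (1,4),(2,0),(0,2)
  0 0 1 0 0
  0 0 0 0 1
  1 0 0 0 0
  0 0 0 0 0
  0 0 0 0 0
After step 3: ants at (0,4),(1,0),(0,3)
  0 0 0 1 1
  1 0 0 0 0
  0 0 0 0 0
  0 0 0 0 0
  0 0 0 0 0
After step 4: ants at (0,3),(0,0),(0,4)
  1 0 0 2 2
  0 0 0 0 0
  0 0 0 0 0
  0 0 0 0 0
  0 0 0 0 0
After step 5: ants at (0,4),(0,1),(0,3)
  0 1 0 3 3
  0 0 0 0 0
  0 0 0 0 0
  0 0 0 0 0
  0 0 0 0 0
After step 6: ants at (0,3),(0,2),(0,4)
  0 0 1 4 4
  0 0 0 0 0
  0 0 0 0 0
  0 0 0 0 0
  0 0 0 0 0

0 0 1 4 4
0 0 0 0 0
0 0 0 0 0
0 0 0 0 0
0 0 0 0 0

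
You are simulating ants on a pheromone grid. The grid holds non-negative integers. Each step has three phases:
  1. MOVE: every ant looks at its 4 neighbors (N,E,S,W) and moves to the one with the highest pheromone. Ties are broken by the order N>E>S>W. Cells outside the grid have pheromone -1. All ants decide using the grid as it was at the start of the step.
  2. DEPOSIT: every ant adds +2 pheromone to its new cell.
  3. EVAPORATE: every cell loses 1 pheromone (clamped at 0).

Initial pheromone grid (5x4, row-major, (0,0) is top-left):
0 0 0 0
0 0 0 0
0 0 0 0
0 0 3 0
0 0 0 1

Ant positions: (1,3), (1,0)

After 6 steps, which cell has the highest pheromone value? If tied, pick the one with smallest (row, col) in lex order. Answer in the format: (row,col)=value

Step 1: ant0:(1,3)->N->(0,3) | ant1:(1,0)->N->(0,0)
  grid max=2 at (3,2)
Step 2: ant0:(0,3)->S->(1,3) | ant1:(0,0)->E->(0,1)
  grid max=1 at (0,1)
Step 3: ant0:(1,3)->N->(0,3) | ant1:(0,1)->E->(0,2)
  grid max=1 at (0,2)
Step 4: ant0:(0,3)->W->(0,2) | ant1:(0,2)->E->(0,3)
  grid max=2 at (0,2)
Step 5: ant0:(0,2)->E->(0,3) | ant1:(0,3)->W->(0,2)
  grid max=3 at (0,2)
Step 6: ant0:(0,3)->W->(0,2) | ant1:(0,2)->E->(0,3)
  grid max=4 at (0,2)
Final grid:
  0 0 4 4
  0 0 0 0
  0 0 0 0
  0 0 0 0
  0 0 0 0
Max pheromone 4 at (0,2)

Answer: (0,2)=4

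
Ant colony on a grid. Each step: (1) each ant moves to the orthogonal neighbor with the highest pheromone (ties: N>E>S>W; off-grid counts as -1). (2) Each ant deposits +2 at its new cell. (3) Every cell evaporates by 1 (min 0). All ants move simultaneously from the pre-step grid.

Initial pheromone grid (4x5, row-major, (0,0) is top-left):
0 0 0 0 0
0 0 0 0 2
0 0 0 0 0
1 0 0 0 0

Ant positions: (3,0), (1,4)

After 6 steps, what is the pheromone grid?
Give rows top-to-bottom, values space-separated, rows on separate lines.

After step 1: ants at (2,0),(0,4)
  0 0 0 0 1
  0 0 0 0 1
  1 0 0 0 0
  0 0 0 0 0
After step 2: ants at (1,0),(1,4)
  0 0 0 0 0
  1 0 0 0 2
  0 0 0 0 0
  0 0 0 0 0
After step 3: ants at (0,0),(0,4)
  1 0 0 0 1
  0 0 0 0 1
  0 0 0 0 0
  0 0 0 0 0
After step 4: ants at (0,1),(1,4)
  0 1 0 0 0
  0 0 0 0 2
  0 0 0 0 0
  0 0 0 0 0
After step 5: ants at (0,2),(0,4)
  0 0 1 0 1
  0 0 0 0 1
  0 0 0 0 0
  0 0 0 0 0
After step 6: ants at (0,3),(1,4)
  0 0 0 1 0
  0 0 0 0 2
  0 0 0 0 0
  0 0 0 0 0

0 0 0 1 0
0 0 0 0 2
0 0 0 0 0
0 0 0 0 0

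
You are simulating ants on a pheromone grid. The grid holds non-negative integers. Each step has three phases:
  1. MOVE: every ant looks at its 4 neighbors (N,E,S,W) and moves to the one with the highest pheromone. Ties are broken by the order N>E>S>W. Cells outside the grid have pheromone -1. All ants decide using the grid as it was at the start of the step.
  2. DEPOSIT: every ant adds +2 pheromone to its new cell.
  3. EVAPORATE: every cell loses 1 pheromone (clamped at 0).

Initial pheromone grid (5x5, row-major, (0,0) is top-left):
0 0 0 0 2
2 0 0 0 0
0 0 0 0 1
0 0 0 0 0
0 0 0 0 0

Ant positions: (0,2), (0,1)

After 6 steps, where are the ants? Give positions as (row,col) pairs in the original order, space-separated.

Step 1: ant0:(0,2)->E->(0,3) | ant1:(0,1)->E->(0,2)
  grid max=1 at (0,2)
Step 2: ant0:(0,3)->E->(0,4) | ant1:(0,2)->E->(0,3)
  grid max=2 at (0,3)
Step 3: ant0:(0,4)->W->(0,3) | ant1:(0,3)->E->(0,4)
  grid max=3 at (0,3)
Step 4: ant0:(0,3)->E->(0,4) | ant1:(0,4)->W->(0,3)
  grid max=4 at (0,3)
Step 5: ant0:(0,4)->W->(0,3) | ant1:(0,3)->E->(0,4)
  grid max=5 at (0,3)
Step 6: ant0:(0,3)->E->(0,4) | ant1:(0,4)->W->(0,3)
  grid max=6 at (0,3)

(0,4) (0,3)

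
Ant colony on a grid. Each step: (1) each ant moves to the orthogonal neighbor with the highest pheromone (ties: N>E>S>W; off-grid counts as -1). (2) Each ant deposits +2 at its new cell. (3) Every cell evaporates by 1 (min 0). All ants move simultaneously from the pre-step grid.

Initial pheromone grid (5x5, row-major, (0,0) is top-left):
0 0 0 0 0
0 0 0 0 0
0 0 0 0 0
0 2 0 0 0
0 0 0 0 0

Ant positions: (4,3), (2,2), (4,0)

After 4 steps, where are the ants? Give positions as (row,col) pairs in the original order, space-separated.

Step 1: ant0:(4,3)->N->(3,3) | ant1:(2,2)->N->(1,2) | ant2:(4,0)->N->(3,0)
  grid max=1 at (1,2)
Step 2: ant0:(3,3)->N->(2,3) | ant1:(1,2)->N->(0,2) | ant2:(3,0)->E->(3,1)
  grid max=2 at (3,1)
Step 3: ant0:(2,3)->N->(1,3) | ant1:(0,2)->E->(0,3) | ant2:(3,1)->N->(2,1)
  grid max=1 at (0,3)
Step 4: ant0:(1,3)->N->(0,3) | ant1:(0,3)->S->(1,3) | ant2:(2,1)->S->(3,1)
  grid max=2 at (0,3)

(0,3) (1,3) (3,1)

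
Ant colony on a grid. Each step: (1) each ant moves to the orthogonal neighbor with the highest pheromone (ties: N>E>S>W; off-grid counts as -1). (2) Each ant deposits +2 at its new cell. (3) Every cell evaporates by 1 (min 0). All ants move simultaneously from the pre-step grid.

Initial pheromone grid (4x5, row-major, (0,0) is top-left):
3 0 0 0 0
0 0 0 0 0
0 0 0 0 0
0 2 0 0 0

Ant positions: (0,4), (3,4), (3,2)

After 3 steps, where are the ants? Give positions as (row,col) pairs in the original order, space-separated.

Step 1: ant0:(0,4)->S->(1,4) | ant1:(3,4)->N->(2,4) | ant2:(3,2)->W->(3,1)
  grid max=3 at (3,1)
Step 2: ant0:(1,4)->S->(2,4) | ant1:(2,4)->N->(1,4) | ant2:(3,1)->N->(2,1)
  grid max=2 at (1,4)
Step 3: ant0:(2,4)->N->(1,4) | ant1:(1,4)->S->(2,4) | ant2:(2,1)->S->(3,1)
  grid max=3 at (1,4)

(1,4) (2,4) (3,1)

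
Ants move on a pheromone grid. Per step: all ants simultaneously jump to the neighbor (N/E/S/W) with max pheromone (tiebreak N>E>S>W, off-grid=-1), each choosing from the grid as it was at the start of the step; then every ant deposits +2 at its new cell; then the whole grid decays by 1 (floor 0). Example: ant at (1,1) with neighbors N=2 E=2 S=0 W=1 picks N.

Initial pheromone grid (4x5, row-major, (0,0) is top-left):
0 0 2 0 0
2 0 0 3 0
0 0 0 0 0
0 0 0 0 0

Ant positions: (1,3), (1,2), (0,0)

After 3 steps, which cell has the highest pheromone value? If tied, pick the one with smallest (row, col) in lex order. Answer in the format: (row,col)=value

Step 1: ant0:(1,3)->N->(0,3) | ant1:(1,2)->E->(1,3) | ant2:(0,0)->S->(1,0)
  grid max=4 at (1,3)
Step 2: ant0:(0,3)->S->(1,3) | ant1:(1,3)->N->(0,3) | ant2:(1,0)->N->(0,0)
  grid max=5 at (1,3)
Step 3: ant0:(1,3)->N->(0,3) | ant1:(0,3)->S->(1,3) | ant2:(0,0)->S->(1,0)
  grid max=6 at (1,3)
Final grid:
  0 0 0 3 0
  3 0 0 6 0
  0 0 0 0 0
  0 0 0 0 0
Max pheromone 6 at (1,3)

Answer: (1,3)=6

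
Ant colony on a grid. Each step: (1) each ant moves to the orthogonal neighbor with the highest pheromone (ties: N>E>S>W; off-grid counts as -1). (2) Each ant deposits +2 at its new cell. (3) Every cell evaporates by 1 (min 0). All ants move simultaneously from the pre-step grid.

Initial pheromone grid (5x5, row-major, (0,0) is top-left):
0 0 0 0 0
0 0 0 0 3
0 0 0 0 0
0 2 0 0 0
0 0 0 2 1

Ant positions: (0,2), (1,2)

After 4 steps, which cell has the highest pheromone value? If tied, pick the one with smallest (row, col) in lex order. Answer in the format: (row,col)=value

Answer: (0,2)=4

Derivation:
Step 1: ant0:(0,2)->E->(0,3) | ant1:(1,2)->N->(0,2)
  grid max=2 at (1,4)
Step 2: ant0:(0,3)->W->(0,2) | ant1:(0,2)->E->(0,3)
  grid max=2 at (0,2)
Step 3: ant0:(0,2)->E->(0,3) | ant1:(0,3)->W->(0,2)
  grid max=3 at (0,2)
Step 4: ant0:(0,3)->W->(0,2) | ant1:(0,2)->E->(0,3)
  grid max=4 at (0,2)
Final grid:
  0 0 4 4 0
  0 0 0 0 0
  0 0 0 0 0
  0 0 0 0 0
  0 0 0 0 0
Max pheromone 4 at (0,2)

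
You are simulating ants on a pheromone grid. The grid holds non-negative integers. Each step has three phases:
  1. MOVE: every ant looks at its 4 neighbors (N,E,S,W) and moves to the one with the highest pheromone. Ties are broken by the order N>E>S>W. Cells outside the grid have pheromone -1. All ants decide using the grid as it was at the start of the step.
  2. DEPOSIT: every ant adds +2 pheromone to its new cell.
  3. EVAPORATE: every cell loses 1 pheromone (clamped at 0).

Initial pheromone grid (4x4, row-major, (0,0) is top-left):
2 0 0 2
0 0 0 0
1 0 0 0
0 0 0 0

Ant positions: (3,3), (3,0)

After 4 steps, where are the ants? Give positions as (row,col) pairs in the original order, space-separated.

Step 1: ant0:(3,3)->N->(2,3) | ant1:(3,0)->N->(2,0)
  grid max=2 at (2,0)
Step 2: ant0:(2,3)->N->(1,3) | ant1:(2,0)->N->(1,0)
  grid max=1 at (1,0)
Step 3: ant0:(1,3)->N->(0,3) | ant1:(1,0)->S->(2,0)
  grid max=2 at (2,0)
Step 4: ant0:(0,3)->S->(1,3) | ant1:(2,0)->N->(1,0)
  grid max=1 at (1,0)

(1,3) (1,0)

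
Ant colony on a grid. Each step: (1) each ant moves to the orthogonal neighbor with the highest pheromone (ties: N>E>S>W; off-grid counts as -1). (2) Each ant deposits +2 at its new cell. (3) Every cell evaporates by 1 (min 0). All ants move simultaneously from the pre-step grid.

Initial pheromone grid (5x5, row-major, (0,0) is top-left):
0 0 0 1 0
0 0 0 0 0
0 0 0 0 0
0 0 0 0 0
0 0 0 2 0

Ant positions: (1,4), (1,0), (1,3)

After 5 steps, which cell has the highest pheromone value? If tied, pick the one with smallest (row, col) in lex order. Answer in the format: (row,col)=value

Step 1: ant0:(1,4)->N->(0,4) | ant1:(1,0)->N->(0,0) | ant2:(1,3)->N->(0,3)
  grid max=2 at (0,3)
Step 2: ant0:(0,4)->W->(0,3) | ant1:(0,0)->E->(0,1) | ant2:(0,3)->E->(0,4)
  grid max=3 at (0,3)
Step 3: ant0:(0,3)->E->(0,4) | ant1:(0,1)->E->(0,2) | ant2:(0,4)->W->(0,3)
  grid max=4 at (0,3)
Step 4: ant0:(0,4)->W->(0,3) | ant1:(0,2)->E->(0,3) | ant2:(0,3)->E->(0,4)
  grid max=7 at (0,3)
Step 5: ant0:(0,3)->E->(0,4) | ant1:(0,3)->E->(0,4) | ant2:(0,4)->W->(0,3)
  grid max=8 at (0,3)
Final grid:
  0 0 0 8 7
  0 0 0 0 0
  0 0 0 0 0
  0 0 0 0 0
  0 0 0 0 0
Max pheromone 8 at (0,3)

Answer: (0,3)=8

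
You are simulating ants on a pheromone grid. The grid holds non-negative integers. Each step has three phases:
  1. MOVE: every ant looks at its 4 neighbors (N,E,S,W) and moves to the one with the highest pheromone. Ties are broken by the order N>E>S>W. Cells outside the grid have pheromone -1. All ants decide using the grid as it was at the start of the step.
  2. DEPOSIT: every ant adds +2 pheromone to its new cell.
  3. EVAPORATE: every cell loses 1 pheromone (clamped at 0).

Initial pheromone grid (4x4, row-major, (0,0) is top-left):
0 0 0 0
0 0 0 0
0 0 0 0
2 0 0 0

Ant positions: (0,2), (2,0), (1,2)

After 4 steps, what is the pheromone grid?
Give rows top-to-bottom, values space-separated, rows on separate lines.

After step 1: ants at (0,3),(3,0),(0,2)
  0 0 1 1
  0 0 0 0
  0 0 0 0
  3 0 0 0
After step 2: ants at (0,2),(2,0),(0,3)
  0 0 2 2
  0 0 0 0
  1 0 0 0
  2 0 0 0
After step 3: ants at (0,3),(3,0),(0,2)
  0 0 3 3
  0 0 0 0
  0 0 0 0
  3 0 0 0
After step 4: ants at (0,2),(2,0),(0,3)
  0 0 4 4
  0 0 0 0
  1 0 0 0
  2 0 0 0

0 0 4 4
0 0 0 0
1 0 0 0
2 0 0 0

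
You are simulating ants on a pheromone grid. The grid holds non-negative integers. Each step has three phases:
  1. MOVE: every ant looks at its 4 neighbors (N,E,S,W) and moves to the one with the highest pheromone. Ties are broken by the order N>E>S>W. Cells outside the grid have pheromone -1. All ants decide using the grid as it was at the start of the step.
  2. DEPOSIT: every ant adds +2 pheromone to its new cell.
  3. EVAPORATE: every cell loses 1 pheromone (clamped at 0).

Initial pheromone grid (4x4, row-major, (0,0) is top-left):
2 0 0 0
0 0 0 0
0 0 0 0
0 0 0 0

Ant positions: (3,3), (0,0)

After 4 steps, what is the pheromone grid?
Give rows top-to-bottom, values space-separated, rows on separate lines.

After step 1: ants at (2,3),(0,1)
  1 1 0 0
  0 0 0 0
  0 0 0 1
  0 0 0 0
After step 2: ants at (1,3),(0,0)
  2 0 0 0
  0 0 0 1
  0 0 0 0
  0 0 0 0
After step 3: ants at (0,3),(0,1)
  1 1 0 1
  0 0 0 0
  0 0 0 0
  0 0 0 0
After step 4: ants at (1,3),(0,0)
  2 0 0 0
  0 0 0 1
  0 0 0 0
  0 0 0 0

2 0 0 0
0 0 0 1
0 0 0 0
0 0 0 0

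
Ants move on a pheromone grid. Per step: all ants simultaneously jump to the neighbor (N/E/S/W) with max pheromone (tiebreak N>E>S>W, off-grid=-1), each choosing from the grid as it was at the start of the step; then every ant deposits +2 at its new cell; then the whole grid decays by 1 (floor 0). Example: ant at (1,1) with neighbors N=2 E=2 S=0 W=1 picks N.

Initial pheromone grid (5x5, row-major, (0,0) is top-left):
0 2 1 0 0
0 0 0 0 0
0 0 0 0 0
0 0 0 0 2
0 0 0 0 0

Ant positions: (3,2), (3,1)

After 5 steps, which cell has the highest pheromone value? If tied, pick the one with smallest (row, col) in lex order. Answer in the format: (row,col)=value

Answer: (2,1)=5

Derivation:
Step 1: ant0:(3,2)->N->(2,2) | ant1:(3,1)->N->(2,1)
  grid max=1 at (0,1)
Step 2: ant0:(2,2)->W->(2,1) | ant1:(2,1)->E->(2,2)
  grid max=2 at (2,1)
Step 3: ant0:(2,1)->E->(2,2) | ant1:(2,2)->W->(2,1)
  grid max=3 at (2,1)
Step 4: ant0:(2,2)->W->(2,1) | ant1:(2,1)->E->(2,2)
  grid max=4 at (2,1)
Step 5: ant0:(2,1)->E->(2,2) | ant1:(2,2)->W->(2,1)
  grid max=5 at (2,1)
Final grid:
  0 0 0 0 0
  0 0 0 0 0
  0 5 5 0 0
  0 0 0 0 0
  0 0 0 0 0
Max pheromone 5 at (2,1)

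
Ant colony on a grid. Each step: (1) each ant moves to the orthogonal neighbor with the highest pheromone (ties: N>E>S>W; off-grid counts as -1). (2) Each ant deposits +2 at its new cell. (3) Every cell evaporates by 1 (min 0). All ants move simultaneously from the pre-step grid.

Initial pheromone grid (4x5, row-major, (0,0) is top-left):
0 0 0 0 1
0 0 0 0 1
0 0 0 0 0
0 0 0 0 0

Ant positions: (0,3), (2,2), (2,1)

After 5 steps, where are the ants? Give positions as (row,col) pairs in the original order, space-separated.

Step 1: ant0:(0,3)->E->(0,4) | ant1:(2,2)->N->(1,2) | ant2:(2,1)->N->(1,1)
  grid max=2 at (0,4)
Step 2: ant0:(0,4)->S->(1,4) | ant1:(1,2)->W->(1,1) | ant2:(1,1)->E->(1,2)
  grid max=2 at (1,1)
Step 3: ant0:(1,4)->N->(0,4) | ant1:(1,1)->E->(1,2) | ant2:(1,2)->W->(1,1)
  grid max=3 at (1,1)
Step 4: ant0:(0,4)->S->(1,4) | ant1:(1,2)->W->(1,1) | ant2:(1,1)->E->(1,2)
  grid max=4 at (1,1)
Step 5: ant0:(1,4)->N->(0,4) | ant1:(1,1)->E->(1,2) | ant2:(1,2)->W->(1,1)
  grid max=5 at (1,1)

(0,4) (1,2) (1,1)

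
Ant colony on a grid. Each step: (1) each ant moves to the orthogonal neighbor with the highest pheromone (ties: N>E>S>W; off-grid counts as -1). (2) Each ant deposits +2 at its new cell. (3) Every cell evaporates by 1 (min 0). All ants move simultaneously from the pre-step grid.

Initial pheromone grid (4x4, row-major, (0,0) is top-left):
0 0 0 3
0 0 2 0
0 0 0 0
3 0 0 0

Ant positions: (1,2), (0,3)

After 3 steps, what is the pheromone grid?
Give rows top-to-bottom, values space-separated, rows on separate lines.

After step 1: ants at (0,2),(1,3)
  0 0 1 2
  0 0 1 1
  0 0 0 0
  2 0 0 0
After step 2: ants at (0,3),(0,3)
  0 0 0 5
  0 0 0 0
  0 0 0 0
  1 0 0 0
After step 3: ants at (1,3),(1,3)
  0 0 0 4
  0 0 0 3
  0 0 0 0
  0 0 0 0

0 0 0 4
0 0 0 3
0 0 0 0
0 0 0 0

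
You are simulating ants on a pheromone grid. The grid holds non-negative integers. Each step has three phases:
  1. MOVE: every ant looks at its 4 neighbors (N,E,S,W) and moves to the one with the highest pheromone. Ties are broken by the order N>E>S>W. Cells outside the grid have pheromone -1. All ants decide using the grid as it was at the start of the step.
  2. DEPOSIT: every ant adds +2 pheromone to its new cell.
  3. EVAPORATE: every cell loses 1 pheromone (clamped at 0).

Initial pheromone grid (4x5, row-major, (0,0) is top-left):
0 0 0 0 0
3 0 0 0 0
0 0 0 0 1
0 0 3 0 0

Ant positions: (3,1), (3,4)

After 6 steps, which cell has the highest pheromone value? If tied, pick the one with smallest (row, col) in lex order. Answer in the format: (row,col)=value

Step 1: ant0:(3,1)->E->(3,2) | ant1:(3,4)->N->(2,4)
  grid max=4 at (3,2)
Step 2: ant0:(3,2)->N->(2,2) | ant1:(2,4)->N->(1,4)
  grid max=3 at (3,2)
Step 3: ant0:(2,2)->S->(3,2) | ant1:(1,4)->S->(2,4)
  grid max=4 at (3,2)
Step 4: ant0:(3,2)->N->(2,2) | ant1:(2,4)->N->(1,4)
  grid max=3 at (3,2)
Step 5: ant0:(2,2)->S->(3,2) | ant1:(1,4)->S->(2,4)
  grid max=4 at (3,2)
Step 6: ant0:(3,2)->N->(2,2) | ant1:(2,4)->N->(1,4)
  grid max=3 at (3,2)
Final grid:
  0 0 0 0 0
  0 0 0 0 1
  0 0 1 0 1
  0 0 3 0 0
Max pheromone 3 at (3,2)

Answer: (3,2)=3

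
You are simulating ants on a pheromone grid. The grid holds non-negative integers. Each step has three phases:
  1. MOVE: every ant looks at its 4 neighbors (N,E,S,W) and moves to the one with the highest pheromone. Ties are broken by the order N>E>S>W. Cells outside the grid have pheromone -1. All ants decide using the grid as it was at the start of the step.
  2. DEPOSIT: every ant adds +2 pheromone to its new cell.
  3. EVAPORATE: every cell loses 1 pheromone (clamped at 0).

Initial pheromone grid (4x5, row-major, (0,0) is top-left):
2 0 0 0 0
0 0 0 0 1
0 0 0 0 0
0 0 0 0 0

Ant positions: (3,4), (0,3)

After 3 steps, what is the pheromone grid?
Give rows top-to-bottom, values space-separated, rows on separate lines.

After step 1: ants at (2,4),(0,4)
  1 0 0 0 1
  0 0 0 0 0
  0 0 0 0 1
  0 0 0 0 0
After step 2: ants at (1,4),(1,4)
  0 0 0 0 0
  0 0 0 0 3
  0 0 0 0 0
  0 0 0 0 0
After step 3: ants at (0,4),(0,4)
  0 0 0 0 3
  0 0 0 0 2
  0 0 0 0 0
  0 0 0 0 0

0 0 0 0 3
0 0 0 0 2
0 0 0 0 0
0 0 0 0 0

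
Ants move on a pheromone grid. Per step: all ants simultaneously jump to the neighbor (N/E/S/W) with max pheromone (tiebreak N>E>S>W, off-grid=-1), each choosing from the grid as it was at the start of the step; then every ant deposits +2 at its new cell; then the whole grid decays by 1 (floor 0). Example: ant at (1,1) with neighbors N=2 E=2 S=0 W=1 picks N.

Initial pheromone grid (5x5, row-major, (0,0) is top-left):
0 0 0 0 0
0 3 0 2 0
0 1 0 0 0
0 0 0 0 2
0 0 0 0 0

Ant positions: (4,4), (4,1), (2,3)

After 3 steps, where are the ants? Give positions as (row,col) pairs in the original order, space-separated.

Step 1: ant0:(4,4)->N->(3,4) | ant1:(4,1)->N->(3,1) | ant2:(2,3)->N->(1,3)
  grid max=3 at (1,3)
Step 2: ant0:(3,4)->N->(2,4) | ant1:(3,1)->N->(2,1) | ant2:(1,3)->N->(0,3)
  grid max=2 at (1,3)
Step 3: ant0:(2,4)->S->(3,4) | ant1:(2,1)->N->(1,1) | ant2:(0,3)->S->(1,3)
  grid max=3 at (1,3)

(3,4) (1,1) (1,3)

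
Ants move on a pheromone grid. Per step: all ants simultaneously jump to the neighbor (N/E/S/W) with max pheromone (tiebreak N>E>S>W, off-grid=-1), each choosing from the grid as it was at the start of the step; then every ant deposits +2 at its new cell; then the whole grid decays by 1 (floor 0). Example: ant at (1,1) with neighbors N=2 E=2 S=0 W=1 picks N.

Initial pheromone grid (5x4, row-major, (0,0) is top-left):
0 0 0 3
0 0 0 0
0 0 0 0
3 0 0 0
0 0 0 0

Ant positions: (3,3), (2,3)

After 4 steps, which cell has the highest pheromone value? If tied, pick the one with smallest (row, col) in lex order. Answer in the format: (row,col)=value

Answer: (0,3)=5

Derivation:
Step 1: ant0:(3,3)->N->(2,3) | ant1:(2,3)->N->(1,3)
  grid max=2 at (0,3)
Step 2: ant0:(2,3)->N->(1,3) | ant1:(1,3)->N->(0,3)
  grid max=3 at (0,3)
Step 3: ant0:(1,3)->N->(0,3) | ant1:(0,3)->S->(1,3)
  grid max=4 at (0,3)
Step 4: ant0:(0,3)->S->(1,3) | ant1:(1,3)->N->(0,3)
  grid max=5 at (0,3)
Final grid:
  0 0 0 5
  0 0 0 4
  0 0 0 0
  0 0 0 0
  0 0 0 0
Max pheromone 5 at (0,3)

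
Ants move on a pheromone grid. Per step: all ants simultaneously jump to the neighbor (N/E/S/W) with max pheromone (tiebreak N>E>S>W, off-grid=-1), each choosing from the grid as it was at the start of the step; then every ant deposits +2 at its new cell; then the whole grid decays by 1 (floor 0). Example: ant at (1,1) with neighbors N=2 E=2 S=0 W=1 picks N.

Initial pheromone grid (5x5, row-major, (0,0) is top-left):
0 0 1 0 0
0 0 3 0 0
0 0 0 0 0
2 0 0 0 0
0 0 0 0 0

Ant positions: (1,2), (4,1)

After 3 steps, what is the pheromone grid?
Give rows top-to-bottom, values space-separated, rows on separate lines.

After step 1: ants at (0,2),(3,1)
  0 0 2 0 0
  0 0 2 0 0
  0 0 0 0 0
  1 1 0 0 0
  0 0 0 0 0
After step 2: ants at (1,2),(3,0)
  0 0 1 0 0
  0 0 3 0 0
  0 0 0 0 0
  2 0 0 0 0
  0 0 0 0 0
After step 3: ants at (0,2),(2,0)
  0 0 2 0 0
  0 0 2 0 0
  1 0 0 0 0
  1 0 0 0 0
  0 0 0 0 0

0 0 2 0 0
0 0 2 0 0
1 0 0 0 0
1 0 0 0 0
0 0 0 0 0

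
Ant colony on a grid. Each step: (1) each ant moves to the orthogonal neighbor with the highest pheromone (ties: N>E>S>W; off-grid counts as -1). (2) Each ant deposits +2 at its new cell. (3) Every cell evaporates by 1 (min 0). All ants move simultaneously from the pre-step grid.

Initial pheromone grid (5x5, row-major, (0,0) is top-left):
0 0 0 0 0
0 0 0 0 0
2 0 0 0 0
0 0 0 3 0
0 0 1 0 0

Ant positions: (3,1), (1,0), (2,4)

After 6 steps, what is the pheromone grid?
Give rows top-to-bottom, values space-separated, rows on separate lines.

After step 1: ants at (2,1),(2,0),(1,4)
  0 0 0 0 0
  0 0 0 0 1
  3 1 0 0 0
  0 0 0 2 0
  0 0 0 0 0
After step 2: ants at (2,0),(2,1),(0,4)
  0 0 0 0 1
  0 0 0 0 0
  4 2 0 0 0
  0 0 0 1 0
  0 0 0 0 0
After step 3: ants at (2,1),(2,0),(1,4)
  0 0 0 0 0
  0 0 0 0 1
  5 3 0 0 0
  0 0 0 0 0
  0 0 0 0 0
After step 4: ants at (2,0),(2,1),(0,4)
  0 0 0 0 1
  0 0 0 0 0
  6 4 0 0 0
  0 0 0 0 0
  0 0 0 0 0
After step 5: ants at (2,1),(2,0),(1,4)
  0 0 0 0 0
  0 0 0 0 1
  7 5 0 0 0
  0 0 0 0 0
  0 0 0 0 0
After step 6: ants at (2,0),(2,1),(0,4)
  0 0 0 0 1
  0 0 0 0 0
  8 6 0 0 0
  0 0 0 0 0
  0 0 0 0 0

0 0 0 0 1
0 0 0 0 0
8 6 0 0 0
0 0 0 0 0
0 0 0 0 0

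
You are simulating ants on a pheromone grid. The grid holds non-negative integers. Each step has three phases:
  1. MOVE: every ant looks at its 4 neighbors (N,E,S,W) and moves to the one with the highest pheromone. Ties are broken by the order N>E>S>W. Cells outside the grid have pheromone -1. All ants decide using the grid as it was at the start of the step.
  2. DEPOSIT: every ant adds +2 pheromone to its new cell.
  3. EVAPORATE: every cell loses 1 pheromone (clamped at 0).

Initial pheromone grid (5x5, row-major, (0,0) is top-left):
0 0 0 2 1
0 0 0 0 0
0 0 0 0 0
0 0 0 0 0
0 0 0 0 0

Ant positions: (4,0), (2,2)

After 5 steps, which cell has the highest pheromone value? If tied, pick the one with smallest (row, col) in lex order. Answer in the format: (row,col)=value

Step 1: ant0:(4,0)->N->(3,0) | ant1:(2,2)->N->(1,2)
  grid max=1 at (0,3)
Step 2: ant0:(3,0)->N->(2,0) | ant1:(1,2)->N->(0,2)
  grid max=1 at (0,2)
Step 3: ant0:(2,0)->N->(1,0) | ant1:(0,2)->E->(0,3)
  grid max=1 at (0,3)
Step 4: ant0:(1,0)->N->(0,0) | ant1:(0,3)->E->(0,4)
  grid max=1 at (0,0)
Step 5: ant0:(0,0)->E->(0,1) | ant1:(0,4)->S->(1,4)
  grid max=1 at (0,1)
Final grid:
  0 1 0 0 0
  0 0 0 0 1
  0 0 0 0 0
  0 0 0 0 0
  0 0 0 0 0
Max pheromone 1 at (0,1)

Answer: (0,1)=1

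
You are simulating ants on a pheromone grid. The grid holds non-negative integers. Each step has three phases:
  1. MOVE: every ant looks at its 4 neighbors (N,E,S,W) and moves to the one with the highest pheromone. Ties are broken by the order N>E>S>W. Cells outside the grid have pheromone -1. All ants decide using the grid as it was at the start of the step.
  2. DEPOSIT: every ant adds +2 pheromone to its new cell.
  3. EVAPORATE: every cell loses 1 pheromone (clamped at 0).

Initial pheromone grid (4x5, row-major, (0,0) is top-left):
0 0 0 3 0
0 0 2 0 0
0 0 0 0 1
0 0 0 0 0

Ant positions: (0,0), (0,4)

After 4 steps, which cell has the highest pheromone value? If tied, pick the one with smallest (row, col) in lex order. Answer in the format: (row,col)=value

Answer: (0,3)=5

Derivation:
Step 1: ant0:(0,0)->E->(0,1) | ant1:(0,4)->W->(0,3)
  grid max=4 at (0,3)
Step 2: ant0:(0,1)->E->(0,2) | ant1:(0,3)->E->(0,4)
  grid max=3 at (0,3)
Step 3: ant0:(0,2)->E->(0,3) | ant1:(0,4)->W->(0,3)
  grid max=6 at (0,3)
Step 4: ant0:(0,3)->E->(0,4) | ant1:(0,3)->E->(0,4)
  grid max=5 at (0,3)
Final grid:
  0 0 0 5 3
  0 0 0 0 0
  0 0 0 0 0
  0 0 0 0 0
Max pheromone 5 at (0,3)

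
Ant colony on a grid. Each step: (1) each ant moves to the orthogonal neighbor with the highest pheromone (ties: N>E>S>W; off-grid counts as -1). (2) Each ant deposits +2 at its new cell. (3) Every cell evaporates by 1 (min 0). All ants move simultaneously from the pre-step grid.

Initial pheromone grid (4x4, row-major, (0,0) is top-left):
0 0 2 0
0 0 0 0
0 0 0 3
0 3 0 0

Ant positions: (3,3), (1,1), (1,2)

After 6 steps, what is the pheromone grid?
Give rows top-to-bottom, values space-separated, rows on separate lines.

After step 1: ants at (2,3),(0,1),(0,2)
  0 1 3 0
  0 0 0 0
  0 0 0 4
  0 2 0 0
After step 2: ants at (1,3),(0,2),(0,1)
  0 2 4 0
  0 0 0 1
  0 0 0 3
  0 1 0 0
After step 3: ants at (2,3),(0,1),(0,2)
  0 3 5 0
  0 0 0 0
  0 0 0 4
  0 0 0 0
After step 4: ants at (1,3),(0,2),(0,1)
  0 4 6 0
  0 0 0 1
  0 0 0 3
  0 0 0 0
After step 5: ants at (2,3),(0,1),(0,2)
  0 5 7 0
  0 0 0 0
  0 0 0 4
  0 0 0 0
After step 6: ants at (1,3),(0,2),(0,1)
  0 6 8 0
  0 0 0 1
  0 0 0 3
  0 0 0 0

0 6 8 0
0 0 0 1
0 0 0 3
0 0 0 0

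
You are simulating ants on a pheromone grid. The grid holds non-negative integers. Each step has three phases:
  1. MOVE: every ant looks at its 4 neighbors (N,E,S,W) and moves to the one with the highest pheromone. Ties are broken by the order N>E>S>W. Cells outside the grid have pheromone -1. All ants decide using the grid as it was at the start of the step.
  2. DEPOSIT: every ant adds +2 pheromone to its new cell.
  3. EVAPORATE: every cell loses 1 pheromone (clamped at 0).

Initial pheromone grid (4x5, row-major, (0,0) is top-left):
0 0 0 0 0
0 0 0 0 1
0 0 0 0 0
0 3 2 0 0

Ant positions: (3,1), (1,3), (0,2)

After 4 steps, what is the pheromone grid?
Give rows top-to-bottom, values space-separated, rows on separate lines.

After step 1: ants at (3,2),(1,4),(0,3)
  0 0 0 1 0
  0 0 0 0 2
  0 0 0 0 0
  0 2 3 0 0
After step 2: ants at (3,1),(0,4),(0,4)
  0 0 0 0 3
  0 0 0 0 1
  0 0 0 0 0
  0 3 2 0 0
After step 3: ants at (3,2),(1,4),(1,4)
  0 0 0 0 2
  0 0 0 0 4
  0 0 0 0 0
  0 2 3 0 0
After step 4: ants at (3,1),(0,4),(0,4)
  0 0 0 0 5
  0 0 0 0 3
  0 0 0 0 0
  0 3 2 0 0

0 0 0 0 5
0 0 0 0 3
0 0 0 0 0
0 3 2 0 0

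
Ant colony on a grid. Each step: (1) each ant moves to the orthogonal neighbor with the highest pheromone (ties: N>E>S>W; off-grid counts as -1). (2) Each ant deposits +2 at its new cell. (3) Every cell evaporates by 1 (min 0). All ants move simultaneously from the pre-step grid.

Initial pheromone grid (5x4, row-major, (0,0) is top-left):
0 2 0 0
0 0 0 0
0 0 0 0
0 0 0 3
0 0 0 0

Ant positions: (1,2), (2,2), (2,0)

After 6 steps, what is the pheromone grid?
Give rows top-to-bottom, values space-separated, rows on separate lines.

After step 1: ants at (0,2),(1,2),(1,0)
  0 1 1 0
  1 0 1 0
  0 0 0 0
  0 0 0 2
  0 0 0 0
After step 2: ants at (1,2),(0,2),(0,0)
  1 0 2 0
  0 0 2 0
  0 0 0 0
  0 0 0 1
  0 0 0 0
After step 3: ants at (0,2),(1,2),(0,1)
  0 1 3 0
  0 0 3 0
  0 0 0 0
  0 0 0 0
  0 0 0 0
After step 4: ants at (1,2),(0,2),(0,2)
  0 0 6 0
  0 0 4 0
  0 0 0 0
  0 0 0 0
  0 0 0 0
After step 5: ants at (0,2),(1,2),(1,2)
  0 0 7 0
  0 0 7 0
  0 0 0 0
  0 0 0 0
  0 0 0 0
After step 6: ants at (1,2),(0,2),(0,2)
  0 0 10 0
  0 0 8 0
  0 0 0 0
  0 0 0 0
  0 0 0 0

0 0 10 0
0 0 8 0
0 0 0 0
0 0 0 0
0 0 0 0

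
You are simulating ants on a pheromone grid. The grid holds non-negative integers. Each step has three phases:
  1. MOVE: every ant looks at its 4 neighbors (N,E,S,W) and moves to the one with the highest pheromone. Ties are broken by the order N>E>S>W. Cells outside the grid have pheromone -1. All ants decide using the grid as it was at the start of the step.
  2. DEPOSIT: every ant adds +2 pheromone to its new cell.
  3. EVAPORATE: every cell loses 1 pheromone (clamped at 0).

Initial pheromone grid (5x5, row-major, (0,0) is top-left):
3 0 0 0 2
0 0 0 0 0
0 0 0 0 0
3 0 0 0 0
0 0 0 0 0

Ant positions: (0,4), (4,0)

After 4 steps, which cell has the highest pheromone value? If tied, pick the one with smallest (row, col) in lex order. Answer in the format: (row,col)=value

Step 1: ant0:(0,4)->S->(1,4) | ant1:(4,0)->N->(3,0)
  grid max=4 at (3,0)
Step 2: ant0:(1,4)->N->(0,4) | ant1:(3,0)->N->(2,0)
  grid max=3 at (3,0)
Step 3: ant0:(0,4)->S->(1,4) | ant1:(2,0)->S->(3,0)
  grid max=4 at (3,0)
Step 4: ant0:(1,4)->N->(0,4) | ant1:(3,0)->N->(2,0)
  grid max=3 at (3,0)
Final grid:
  0 0 0 0 2
  0 0 0 0 0
  1 0 0 0 0
  3 0 0 0 0
  0 0 0 0 0
Max pheromone 3 at (3,0)

Answer: (3,0)=3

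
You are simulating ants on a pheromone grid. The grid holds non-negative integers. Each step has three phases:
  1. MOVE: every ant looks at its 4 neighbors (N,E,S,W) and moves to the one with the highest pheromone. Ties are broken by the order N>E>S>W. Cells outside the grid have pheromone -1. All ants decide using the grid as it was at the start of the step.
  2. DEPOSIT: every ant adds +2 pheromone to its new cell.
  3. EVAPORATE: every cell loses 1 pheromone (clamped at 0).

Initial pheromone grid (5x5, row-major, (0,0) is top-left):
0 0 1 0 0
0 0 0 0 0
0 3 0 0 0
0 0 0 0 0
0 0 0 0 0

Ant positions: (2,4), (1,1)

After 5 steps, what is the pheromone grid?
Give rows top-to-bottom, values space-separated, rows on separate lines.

After step 1: ants at (1,4),(2,1)
  0 0 0 0 0
  0 0 0 0 1
  0 4 0 0 0
  0 0 0 0 0
  0 0 0 0 0
After step 2: ants at (0,4),(1,1)
  0 0 0 0 1
  0 1 0 0 0
  0 3 0 0 0
  0 0 0 0 0
  0 0 0 0 0
After step 3: ants at (1,4),(2,1)
  0 0 0 0 0
  0 0 0 0 1
  0 4 0 0 0
  0 0 0 0 0
  0 0 0 0 0
After step 4: ants at (0,4),(1,1)
  0 0 0 0 1
  0 1 0 0 0
  0 3 0 0 0
  0 0 0 0 0
  0 0 0 0 0
After step 5: ants at (1,4),(2,1)
  0 0 0 0 0
  0 0 0 0 1
  0 4 0 0 0
  0 0 0 0 0
  0 0 0 0 0

0 0 0 0 0
0 0 0 0 1
0 4 0 0 0
0 0 0 0 0
0 0 0 0 0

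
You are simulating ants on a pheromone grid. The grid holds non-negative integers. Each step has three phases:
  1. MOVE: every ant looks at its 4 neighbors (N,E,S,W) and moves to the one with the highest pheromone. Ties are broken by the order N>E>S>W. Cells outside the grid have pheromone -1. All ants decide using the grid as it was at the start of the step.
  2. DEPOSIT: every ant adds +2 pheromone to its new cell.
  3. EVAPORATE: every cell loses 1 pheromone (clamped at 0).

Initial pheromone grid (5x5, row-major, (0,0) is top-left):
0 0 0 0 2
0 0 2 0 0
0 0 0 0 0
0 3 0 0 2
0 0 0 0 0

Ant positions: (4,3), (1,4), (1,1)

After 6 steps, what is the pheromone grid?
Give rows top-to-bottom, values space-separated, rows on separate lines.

After step 1: ants at (3,3),(0,4),(1,2)
  0 0 0 0 3
  0 0 3 0 0
  0 0 0 0 0
  0 2 0 1 1
  0 0 0 0 0
After step 2: ants at (3,4),(1,4),(0,2)
  0 0 1 0 2
  0 0 2 0 1
  0 0 0 0 0
  0 1 0 0 2
  0 0 0 0 0
After step 3: ants at (2,4),(0,4),(1,2)
  0 0 0 0 3
  0 0 3 0 0
  0 0 0 0 1
  0 0 0 0 1
  0 0 0 0 0
After step 4: ants at (3,4),(1,4),(0,2)
  0 0 1 0 2
  0 0 2 0 1
  0 0 0 0 0
  0 0 0 0 2
  0 0 0 0 0
After step 5: ants at (2,4),(0,4),(1,2)
  0 0 0 0 3
  0 0 3 0 0
  0 0 0 0 1
  0 0 0 0 1
  0 0 0 0 0
After step 6: ants at (3,4),(1,4),(0,2)
  0 0 1 0 2
  0 0 2 0 1
  0 0 0 0 0
  0 0 0 0 2
  0 0 0 0 0

0 0 1 0 2
0 0 2 0 1
0 0 0 0 0
0 0 0 0 2
0 0 0 0 0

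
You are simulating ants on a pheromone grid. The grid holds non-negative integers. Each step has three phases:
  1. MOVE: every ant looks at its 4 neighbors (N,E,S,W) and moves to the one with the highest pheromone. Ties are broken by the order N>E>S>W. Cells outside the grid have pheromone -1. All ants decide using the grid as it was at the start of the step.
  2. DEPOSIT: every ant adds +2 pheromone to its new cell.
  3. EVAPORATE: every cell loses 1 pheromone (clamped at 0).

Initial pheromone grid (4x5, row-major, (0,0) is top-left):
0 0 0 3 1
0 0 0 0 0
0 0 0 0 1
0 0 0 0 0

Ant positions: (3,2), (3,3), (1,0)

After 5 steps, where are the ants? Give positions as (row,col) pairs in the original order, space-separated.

Step 1: ant0:(3,2)->N->(2,2) | ant1:(3,3)->N->(2,3) | ant2:(1,0)->N->(0,0)
  grid max=2 at (0,3)
Step 2: ant0:(2,2)->E->(2,3) | ant1:(2,3)->W->(2,2) | ant2:(0,0)->E->(0,1)
  grid max=2 at (2,2)
Step 3: ant0:(2,3)->W->(2,2) | ant1:(2,2)->E->(2,3) | ant2:(0,1)->E->(0,2)
  grid max=3 at (2,2)
Step 4: ant0:(2,2)->E->(2,3) | ant1:(2,3)->W->(2,2) | ant2:(0,2)->E->(0,3)
  grid max=4 at (2,2)
Step 5: ant0:(2,3)->W->(2,2) | ant1:(2,2)->E->(2,3) | ant2:(0,3)->E->(0,4)
  grid max=5 at (2,2)

(2,2) (2,3) (0,4)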